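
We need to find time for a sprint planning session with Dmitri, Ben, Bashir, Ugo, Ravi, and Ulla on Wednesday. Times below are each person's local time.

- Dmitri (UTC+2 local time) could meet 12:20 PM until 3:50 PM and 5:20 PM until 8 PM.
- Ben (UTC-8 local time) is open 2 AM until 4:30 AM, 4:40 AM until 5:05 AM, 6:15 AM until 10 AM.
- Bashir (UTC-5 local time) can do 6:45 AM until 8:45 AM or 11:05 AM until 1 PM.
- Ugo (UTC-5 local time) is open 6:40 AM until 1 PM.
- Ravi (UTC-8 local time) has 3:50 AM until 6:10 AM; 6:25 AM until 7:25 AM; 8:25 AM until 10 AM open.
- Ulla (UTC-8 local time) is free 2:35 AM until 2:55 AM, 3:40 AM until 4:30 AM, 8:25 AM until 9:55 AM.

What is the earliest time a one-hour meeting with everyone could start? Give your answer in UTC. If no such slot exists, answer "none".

16:25

Dmitri in UTC: 10:20-13:50, 15:20-18:00 (subtract 2h to convert from UTC+2).
Ben in UTC: 10:00-12:30, 12:40-13:05, 14:15-18:00 (add 8h to convert from UTC-8).
Bashir in UTC: 11:45-13:45, 16:05-18:00 (add 5h to convert from UTC-5).
Ugo in UTC: 11:40-18:00 (add 5h to convert from UTC-5).
Ravi in UTC: 11:50-14:10, 14:25-15:25, 16:25-18:00 (add 8h to convert from UTC-8).
Ulla in UTC: 10:35-10:55, 11:40-12:30, 16:25-17:55 (add 8h to convert from UTC-8).
Dmitri ∩ Ben: 10:20-12:30, 12:40-13:05, 15:20-18:00.
Dmitri ∩ Ben ∩ Bashir: 11:45-12:30, 12:40-13:05, 16:05-18:00.
Dmitri ∩ Ben ∩ Bashir ∩ Ugo: 11:45-12:30, 12:40-13:05, 16:05-18:00.
Dmitri ∩ Ben ∩ Bashir ∩ Ugo ∩ Ravi: 11:50-12:30, 12:40-13:05, 16:25-18:00.
Dmitri ∩ Ben ∩ Bashir ∩ Ugo ∩ Ravi ∩ Ulla: 11:50-12:30, 16:25-17:55.
The first common window of at least 60 minutes is 16:25-17:55, so the earliest start is 16:25.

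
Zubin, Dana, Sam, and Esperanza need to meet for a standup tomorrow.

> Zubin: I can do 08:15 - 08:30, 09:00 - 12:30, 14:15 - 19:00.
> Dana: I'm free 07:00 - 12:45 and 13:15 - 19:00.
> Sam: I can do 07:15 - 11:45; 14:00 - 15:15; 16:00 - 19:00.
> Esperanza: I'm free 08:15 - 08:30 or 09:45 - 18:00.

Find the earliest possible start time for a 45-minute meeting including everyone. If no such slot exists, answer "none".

09:45

Zubin ∩ Dana: 08:15-08:30, 09:00-12:30, 14:15-19:00.
Zubin ∩ Dana ∩ Sam: 08:15-08:30, 09:00-11:45, 14:15-15:15, 16:00-19:00.
Zubin ∩ Dana ∩ Sam ∩ Esperanza: 08:15-08:30, 09:45-11:45, 14:15-15:15, 16:00-18:00.
Those are the intersection windows.
The first common window of at least 45 minutes is 09:45-11:45, so the earliest start is 09:45.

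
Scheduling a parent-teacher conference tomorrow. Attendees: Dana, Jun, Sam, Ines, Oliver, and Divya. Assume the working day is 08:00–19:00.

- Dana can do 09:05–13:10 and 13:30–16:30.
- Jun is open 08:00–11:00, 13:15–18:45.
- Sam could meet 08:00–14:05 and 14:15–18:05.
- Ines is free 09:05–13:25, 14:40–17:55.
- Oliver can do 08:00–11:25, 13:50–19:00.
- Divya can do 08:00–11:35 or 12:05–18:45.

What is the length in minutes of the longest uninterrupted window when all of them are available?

Dana ∩ Jun: 09:05-11:00, 13:30-16:30.
Dana ∩ Jun ∩ Sam: 09:05-11:00, 13:30-14:05, 14:15-16:30.
Dana ∩ Jun ∩ Sam ∩ Ines: 09:05-11:00, 14:40-16:30.
Dana ∩ Jun ∩ Sam ∩ Ines ∩ Oliver: 09:05-11:00, 14:40-16:30.
Dana ∩ Jun ∩ Sam ∩ Ines ∩ Oliver ∩ Divya: 09:05-11:00, 14:40-16:30.
So the common availability across everyone is 09:05-11:00, 14:40-16:30.
The longest is 09:05-11:00 at 115 minutes.

115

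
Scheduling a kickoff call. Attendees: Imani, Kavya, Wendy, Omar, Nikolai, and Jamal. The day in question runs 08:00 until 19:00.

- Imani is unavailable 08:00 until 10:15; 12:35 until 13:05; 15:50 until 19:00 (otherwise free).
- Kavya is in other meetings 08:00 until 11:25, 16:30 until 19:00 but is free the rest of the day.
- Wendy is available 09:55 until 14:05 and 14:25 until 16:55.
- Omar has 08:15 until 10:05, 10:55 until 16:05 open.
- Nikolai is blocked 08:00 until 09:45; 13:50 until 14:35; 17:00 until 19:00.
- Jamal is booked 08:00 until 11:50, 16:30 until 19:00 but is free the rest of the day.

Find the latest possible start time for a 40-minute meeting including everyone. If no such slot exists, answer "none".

Imani free: 10:15-12:35, 13:05-15:50 (invert busy blocks within the working day).
Kavya free: 11:25-16:30 (invert busy blocks within the working day).
Wendy free: 09:55-14:05, 14:25-16:55.
Omar free: 08:15-10:05, 10:55-16:05.
Nikolai free: 09:45-13:50, 14:35-17:00 (invert busy blocks within the working day).
Jamal free: 11:50-16:30 (invert busy blocks within the working day).
Imani ∩ Kavya: 11:25-12:35, 13:05-15:50.
Imani ∩ Kavya ∩ Wendy: 11:25-12:35, 13:05-14:05, 14:25-15:50.
Imani ∩ Kavya ∩ Wendy ∩ Omar: 11:25-12:35, 13:05-14:05, 14:25-15:50.
Imani ∩ Kavya ∩ Wendy ∩ Omar ∩ Nikolai: 11:25-12:35, 13:05-13:50, 14:35-15:50.
Imani ∩ Kavya ∩ Wendy ∩ Omar ∩ Nikolai ∩ Jamal: 11:50-12:35, 13:05-13:50, 14:35-15:50.
The last common window of at least 40 minutes is 14:35-15:50; a 40-minute meeting can start as late as 15:10 and still end by 15:50.

15:10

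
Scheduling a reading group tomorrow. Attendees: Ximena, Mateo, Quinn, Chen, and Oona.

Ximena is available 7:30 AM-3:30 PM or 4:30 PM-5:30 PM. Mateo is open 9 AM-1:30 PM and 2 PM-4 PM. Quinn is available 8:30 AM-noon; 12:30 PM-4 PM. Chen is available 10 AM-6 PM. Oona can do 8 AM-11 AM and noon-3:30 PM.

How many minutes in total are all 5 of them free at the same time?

210

Ximena ∩ Mateo: 09:00-13:30, 14:00-15:30.
Ximena ∩ Mateo ∩ Quinn: 09:00-12:00, 12:30-13:30, 14:00-15:30.
Ximena ∩ Mateo ∩ Quinn ∩ Chen: 10:00-12:00, 12:30-13:30, 14:00-15:30.
Ximena ∩ Mateo ∩ Quinn ∩ Chen ∩ Oona: 10:00-11:00, 12:30-13:30, 14:00-15:30.
So the common availability across everyone is 10:00-11:00, 12:30-13:30, 14:00-15:30.
Summing the common windows: 60 + 60 + 90 = 210 minutes.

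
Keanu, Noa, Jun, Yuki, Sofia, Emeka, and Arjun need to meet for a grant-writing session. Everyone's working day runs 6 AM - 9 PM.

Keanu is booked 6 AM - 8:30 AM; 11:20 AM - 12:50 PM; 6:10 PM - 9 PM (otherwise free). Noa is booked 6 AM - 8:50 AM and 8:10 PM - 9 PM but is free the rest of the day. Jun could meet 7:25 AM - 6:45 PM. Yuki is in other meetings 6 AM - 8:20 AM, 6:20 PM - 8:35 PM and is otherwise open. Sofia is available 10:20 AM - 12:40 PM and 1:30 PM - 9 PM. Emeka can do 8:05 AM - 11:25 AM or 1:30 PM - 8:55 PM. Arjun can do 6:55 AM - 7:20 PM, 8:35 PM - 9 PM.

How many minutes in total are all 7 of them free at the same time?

Keanu free: 08:30-11:20, 12:50-18:10 (invert busy blocks within the working day).
Noa free: 08:50-20:10 (invert busy blocks within the working day).
Jun free: 07:25-18:45.
Yuki free: 08:20-18:20, 20:35-21:00 (invert busy blocks within the working day).
Sofia free: 10:20-12:40, 13:30-21:00.
Emeka free: 08:05-11:25, 13:30-20:55.
Arjun free: 06:55-19:20, 20:35-21:00.
Keanu ∩ Noa: 08:50-11:20, 12:50-18:10.
Keanu ∩ Noa ∩ Jun: 08:50-11:20, 12:50-18:10.
Keanu ∩ Noa ∩ Jun ∩ Yuki: 08:50-11:20, 12:50-18:10.
Keanu ∩ Noa ∩ Jun ∩ Yuki ∩ Sofia: 10:20-11:20, 13:30-18:10.
Keanu ∩ Noa ∩ Jun ∩ Yuki ∩ Sofia ∩ Emeka: 10:20-11:20, 13:30-18:10.
Keanu ∩ Noa ∩ Jun ∩ Yuki ∩ Sofia ∩ Emeka ∩ Arjun: 10:20-11:20, 13:30-18:10.
So the common availability across everyone is 10:20-11:20, 13:30-18:10.
Summing the common windows: 60 + 280 = 340 minutes.

340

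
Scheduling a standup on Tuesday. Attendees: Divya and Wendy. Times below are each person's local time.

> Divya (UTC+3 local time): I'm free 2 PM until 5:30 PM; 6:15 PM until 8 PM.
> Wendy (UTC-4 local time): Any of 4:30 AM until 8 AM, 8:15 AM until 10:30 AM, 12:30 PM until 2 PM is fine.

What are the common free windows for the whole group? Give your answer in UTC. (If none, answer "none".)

11:00-12:00, 12:15-14:30, 16:30-17:00

Divya in UTC: 11:00-14:30, 15:15-17:00 (subtract 3h to convert from UTC+3).
Wendy in UTC: 08:30-12:00, 12:15-14:30, 16:30-18:00 (add 4h to convert from UTC-4).
Divya ∩ Wendy: 11:00-12:00, 12:15-14:30, 16:30-17:00.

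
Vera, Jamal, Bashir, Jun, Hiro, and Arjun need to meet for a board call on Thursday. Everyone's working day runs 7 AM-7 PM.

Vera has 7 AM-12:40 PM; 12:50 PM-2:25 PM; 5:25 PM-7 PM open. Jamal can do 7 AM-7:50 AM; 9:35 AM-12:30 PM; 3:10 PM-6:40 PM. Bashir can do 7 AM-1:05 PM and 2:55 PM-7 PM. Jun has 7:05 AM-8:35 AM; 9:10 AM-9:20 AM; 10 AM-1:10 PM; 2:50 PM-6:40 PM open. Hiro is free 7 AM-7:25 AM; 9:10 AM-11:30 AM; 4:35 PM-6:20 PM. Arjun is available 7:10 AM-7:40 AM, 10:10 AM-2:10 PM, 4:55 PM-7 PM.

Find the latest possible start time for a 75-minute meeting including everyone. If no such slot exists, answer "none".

Vera ∩ Jamal: 07:00-07:50, 09:35-12:30, 17:25-18:40.
Vera ∩ Jamal ∩ Bashir: 07:00-07:50, 09:35-12:30, 17:25-18:40.
Vera ∩ Jamal ∩ Bashir ∩ Jun: 07:05-07:50, 10:00-12:30, 17:25-18:40.
Vera ∩ Jamal ∩ Bashir ∩ Jun ∩ Hiro: 07:05-07:25, 10:00-11:30, 17:25-18:20.
Vera ∩ Jamal ∩ Bashir ∩ Jun ∩ Hiro ∩ Arjun: 07:10-07:25, 10:10-11:30, 17:25-18:20.
Those are the intersection windows.
The last common window of at least 75 minutes is 10:10-11:30; a 75-minute meeting can start as late as 10:15 and still end by 11:30.

10:15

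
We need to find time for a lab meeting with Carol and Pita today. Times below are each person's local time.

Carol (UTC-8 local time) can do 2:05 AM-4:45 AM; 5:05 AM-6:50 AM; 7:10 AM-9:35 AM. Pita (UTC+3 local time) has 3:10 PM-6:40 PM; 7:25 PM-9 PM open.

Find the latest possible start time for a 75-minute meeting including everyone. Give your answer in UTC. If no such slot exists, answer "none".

Carol in UTC: 10:05-12:45, 13:05-14:50, 15:10-17:35 (add 8h to convert from UTC-8).
Pita in UTC: 12:10-15:40, 16:25-18:00 (subtract 3h to convert from UTC+3).
Carol ∩ Pita: 12:10-12:45, 13:05-14:50, 15:10-15:40, 16:25-17:35.
The last common window of at least 75 minutes is 13:05-14:50; a 75-minute meeting can start as late as 13:35 and still end by 14:50.

13:35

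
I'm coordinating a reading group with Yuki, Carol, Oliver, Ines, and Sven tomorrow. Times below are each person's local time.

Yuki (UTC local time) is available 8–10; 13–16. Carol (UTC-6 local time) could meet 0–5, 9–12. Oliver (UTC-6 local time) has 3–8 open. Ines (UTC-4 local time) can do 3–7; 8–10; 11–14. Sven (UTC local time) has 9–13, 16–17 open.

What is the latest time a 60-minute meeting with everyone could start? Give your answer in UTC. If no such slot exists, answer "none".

Yuki in UTC: 08:00-10:00, 13:00-16:00.
Carol in UTC: 06:00-11:00, 15:00-18:00 (add 6h to convert from UTC-6).
Oliver in UTC: 09:00-14:00 (add 6h to convert from UTC-6).
Ines in UTC: 07:00-11:00, 12:00-14:00, 15:00-18:00 (add 4h to convert from UTC-4).
Sven in UTC: 09:00-13:00, 16:00-17:00.
Yuki ∩ Carol: 08:00-10:00, 15:00-16:00.
Yuki ∩ Carol ∩ Oliver: 09:00-10:00.
Yuki ∩ Carol ∩ Oliver ∩ Ines: 09:00-10:00.
Yuki ∩ Carol ∩ Oliver ∩ Ines ∩ Sven: 09:00-10:00.
The last common window of at least 60 minutes is 09:00-10:00; a 60-minute meeting can start as late as 09:00 and still end by 10:00.

09:00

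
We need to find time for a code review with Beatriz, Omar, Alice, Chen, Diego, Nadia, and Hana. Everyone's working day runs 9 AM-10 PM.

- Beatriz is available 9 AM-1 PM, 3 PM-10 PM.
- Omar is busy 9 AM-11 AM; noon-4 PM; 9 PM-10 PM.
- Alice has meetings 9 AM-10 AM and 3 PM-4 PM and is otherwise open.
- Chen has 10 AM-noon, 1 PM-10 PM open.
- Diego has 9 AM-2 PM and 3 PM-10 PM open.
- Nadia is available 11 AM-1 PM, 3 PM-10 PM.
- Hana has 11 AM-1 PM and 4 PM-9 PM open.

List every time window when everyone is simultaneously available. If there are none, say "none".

11:00-12:00, 16:00-21:00

Beatriz free: 09:00-13:00, 15:00-22:00.
Omar free: 11:00-12:00, 16:00-21:00 (invert busy blocks within the working day).
Alice free: 10:00-15:00, 16:00-22:00 (invert busy blocks within the working day).
Chen free: 10:00-12:00, 13:00-22:00.
Diego free: 09:00-14:00, 15:00-22:00.
Nadia free: 11:00-13:00, 15:00-22:00.
Hana free: 11:00-13:00, 16:00-21:00.
Beatriz ∩ Omar: 11:00-12:00, 16:00-21:00.
Beatriz ∩ Omar ∩ Alice: 11:00-12:00, 16:00-21:00.
Beatriz ∩ Omar ∩ Alice ∩ Chen: 11:00-12:00, 16:00-21:00.
Beatriz ∩ Omar ∩ Alice ∩ Chen ∩ Diego: 11:00-12:00, 16:00-21:00.
Beatriz ∩ Omar ∩ Alice ∩ Chen ∩ Diego ∩ Nadia: 11:00-12:00, 16:00-21:00.
Beatriz ∩ Omar ∩ Alice ∩ Chen ∩ Diego ∩ Nadia ∩ Hana: 11:00-12:00, 16:00-21:00.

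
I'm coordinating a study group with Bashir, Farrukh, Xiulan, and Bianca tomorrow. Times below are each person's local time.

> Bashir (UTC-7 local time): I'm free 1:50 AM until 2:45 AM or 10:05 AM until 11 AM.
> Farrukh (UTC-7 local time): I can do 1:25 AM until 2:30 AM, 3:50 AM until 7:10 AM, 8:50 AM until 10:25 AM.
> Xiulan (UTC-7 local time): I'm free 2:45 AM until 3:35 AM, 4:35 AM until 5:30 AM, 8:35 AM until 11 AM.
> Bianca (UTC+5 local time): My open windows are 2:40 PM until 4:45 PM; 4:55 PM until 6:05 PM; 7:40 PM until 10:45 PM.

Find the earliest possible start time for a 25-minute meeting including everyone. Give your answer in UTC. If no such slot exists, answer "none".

none

Bashir in UTC: 08:50-09:45, 17:05-18:00 (add 7h to convert from UTC-7).
Farrukh in UTC: 08:25-09:30, 10:50-14:10, 15:50-17:25 (add 7h to convert from UTC-7).
Xiulan in UTC: 09:45-10:35, 11:35-12:30, 15:35-18:00 (add 7h to convert from UTC-7).
Bianca in UTC: 09:40-11:45, 11:55-13:05, 14:40-17:45 (subtract 5h to convert from UTC+5).
Bashir ∩ Farrukh: 08:50-09:30, 17:05-17:25.
Bashir ∩ Farrukh ∩ Xiulan: 17:05-17:25.
Bashir ∩ Farrukh ∩ Xiulan ∩ Bianca: 17:05-17:25.
No common window is at least 25 minutes long.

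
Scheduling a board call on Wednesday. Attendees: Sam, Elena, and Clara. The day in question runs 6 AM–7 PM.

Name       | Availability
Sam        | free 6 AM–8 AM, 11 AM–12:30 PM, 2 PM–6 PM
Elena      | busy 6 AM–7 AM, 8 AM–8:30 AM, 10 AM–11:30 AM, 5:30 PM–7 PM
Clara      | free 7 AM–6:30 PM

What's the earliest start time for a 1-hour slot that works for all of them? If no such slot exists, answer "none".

Sam free: 06:00-08:00, 11:00-12:30, 14:00-18:00.
Elena free: 07:00-08:00, 08:30-10:00, 11:30-17:30 (invert busy blocks within the working day).
Clara free: 07:00-18:30.
Sam ∩ Elena: 07:00-08:00, 11:30-12:30, 14:00-17:30.
Sam ∩ Elena ∩ Clara: 07:00-08:00, 11:30-12:30, 14:00-17:30.
So the common availability across everyone is 07:00-08:00, 11:30-12:30, 14:00-17:30.
The first common window of at least 60 minutes is 07:00-08:00, so the earliest start is 07:00.

07:00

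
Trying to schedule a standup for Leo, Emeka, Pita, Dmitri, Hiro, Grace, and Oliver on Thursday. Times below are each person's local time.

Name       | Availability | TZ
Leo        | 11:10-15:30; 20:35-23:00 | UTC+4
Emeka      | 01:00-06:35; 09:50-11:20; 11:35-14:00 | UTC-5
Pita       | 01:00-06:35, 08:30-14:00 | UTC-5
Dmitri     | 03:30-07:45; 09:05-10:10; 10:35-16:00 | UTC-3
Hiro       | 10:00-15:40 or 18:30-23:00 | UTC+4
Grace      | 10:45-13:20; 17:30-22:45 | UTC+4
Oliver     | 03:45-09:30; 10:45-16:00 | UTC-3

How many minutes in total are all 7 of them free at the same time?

260

Leo in UTC: 07:10-11:30, 16:35-19:00 (subtract 4h to convert from UTC+4).
Emeka in UTC: 06:00-11:35, 14:50-16:20, 16:35-19:00 (add 5h to convert from UTC-5).
Pita in UTC: 06:00-11:35, 13:30-19:00 (add 5h to convert from UTC-5).
Dmitri in UTC: 06:30-10:45, 12:05-13:10, 13:35-19:00 (add 3h to convert from UTC-3).
Hiro in UTC: 06:00-11:40, 14:30-19:00 (subtract 4h to convert from UTC+4).
Grace in UTC: 06:45-09:20, 13:30-18:45 (subtract 4h to convert from UTC+4).
Oliver in UTC: 06:45-12:30, 13:45-19:00 (add 3h to convert from UTC-3).
Leo ∩ Emeka: 07:10-11:30, 16:35-19:00.
Leo ∩ Emeka ∩ Pita: 07:10-11:30, 16:35-19:00.
Leo ∩ Emeka ∩ Pita ∩ Dmitri: 07:10-10:45, 16:35-19:00.
Leo ∩ Emeka ∩ Pita ∩ Dmitri ∩ Hiro: 07:10-10:45, 16:35-19:00.
Leo ∩ Emeka ∩ Pita ∩ Dmitri ∩ Hiro ∩ Grace: 07:10-09:20, 16:35-18:45.
Leo ∩ Emeka ∩ Pita ∩ Dmitri ∩ Hiro ∩ Grace ∩ Oliver: 07:10-09:20, 16:35-18:45.
So the common availability across everyone is 07:10-09:20, 16:35-18:45.
Summing the common windows: 130 + 130 = 260 minutes.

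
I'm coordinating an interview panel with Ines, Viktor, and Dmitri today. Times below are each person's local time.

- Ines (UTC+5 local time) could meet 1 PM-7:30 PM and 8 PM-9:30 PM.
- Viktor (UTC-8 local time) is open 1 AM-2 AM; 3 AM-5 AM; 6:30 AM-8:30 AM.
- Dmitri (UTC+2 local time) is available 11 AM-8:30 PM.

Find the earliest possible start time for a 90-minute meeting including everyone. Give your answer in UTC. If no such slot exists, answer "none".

Ines in UTC: 08:00-14:30, 15:00-16:30 (subtract 5h to convert from UTC+5).
Viktor in UTC: 09:00-10:00, 11:00-13:00, 14:30-16:30 (add 8h to convert from UTC-8).
Dmitri in UTC: 09:00-18:30 (subtract 2h to convert from UTC+2).
Ines ∩ Viktor: 09:00-10:00, 11:00-13:00, 15:00-16:30.
Ines ∩ Viktor ∩ Dmitri: 09:00-10:00, 11:00-13:00, 15:00-16:30.
The first common window of at least 90 minutes is 11:00-13:00, so the earliest start is 11:00.

11:00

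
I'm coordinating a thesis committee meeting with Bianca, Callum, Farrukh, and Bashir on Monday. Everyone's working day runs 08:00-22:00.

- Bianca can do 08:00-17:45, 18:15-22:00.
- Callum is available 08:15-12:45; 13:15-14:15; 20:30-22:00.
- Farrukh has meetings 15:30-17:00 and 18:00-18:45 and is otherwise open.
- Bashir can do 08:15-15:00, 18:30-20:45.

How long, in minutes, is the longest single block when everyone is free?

Bianca free: 08:00-17:45, 18:15-22:00.
Callum free: 08:15-12:45, 13:15-14:15, 20:30-22:00.
Farrukh free: 08:00-15:30, 17:00-18:00, 18:45-22:00 (invert busy blocks within the working day).
Bashir free: 08:15-15:00, 18:30-20:45.
Bianca ∩ Callum: 08:15-12:45, 13:15-14:15, 20:30-22:00.
Bianca ∩ Callum ∩ Farrukh: 08:15-12:45, 13:15-14:15, 20:30-22:00.
Bianca ∩ Callum ∩ Farrukh ∩ Bashir: 08:15-12:45, 13:15-14:15, 20:30-20:45.
The longest is 08:15-12:45 at 270 minutes.

270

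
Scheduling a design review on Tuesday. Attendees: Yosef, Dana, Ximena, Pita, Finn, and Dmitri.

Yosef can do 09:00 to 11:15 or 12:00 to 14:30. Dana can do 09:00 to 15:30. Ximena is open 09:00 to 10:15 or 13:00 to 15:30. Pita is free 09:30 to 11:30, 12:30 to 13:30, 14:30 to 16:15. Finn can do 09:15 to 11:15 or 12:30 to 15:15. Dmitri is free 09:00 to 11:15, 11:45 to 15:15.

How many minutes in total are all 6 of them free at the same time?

Yosef ∩ Dana: 09:00-11:15, 12:00-14:30.
Yosef ∩ Dana ∩ Ximena: 09:00-10:15, 13:00-14:30.
Yosef ∩ Dana ∩ Ximena ∩ Pita: 09:30-10:15, 13:00-13:30.
Yosef ∩ Dana ∩ Ximena ∩ Pita ∩ Finn: 09:30-10:15, 13:00-13:30.
Yosef ∩ Dana ∩ Ximena ∩ Pita ∩ Finn ∩ Dmitri: 09:30-10:15, 13:00-13:30.
Summing the common windows: 45 + 30 = 75 minutes.

75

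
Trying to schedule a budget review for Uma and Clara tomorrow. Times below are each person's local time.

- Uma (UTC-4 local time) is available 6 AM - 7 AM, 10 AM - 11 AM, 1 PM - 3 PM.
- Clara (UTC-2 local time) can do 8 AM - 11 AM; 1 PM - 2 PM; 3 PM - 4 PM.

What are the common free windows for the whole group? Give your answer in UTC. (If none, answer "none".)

10:00-11:00, 17:00-18:00

Uma in UTC: 10:00-11:00, 14:00-15:00, 17:00-19:00 (add 4h to convert from UTC-4).
Clara in UTC: 10:00-13:00, 15:00-16:00, 17:00-18:00 (add 2h to convert from UTC-2).
Uma ∩ Clara: 10:00-11:00, 17:00-18:00.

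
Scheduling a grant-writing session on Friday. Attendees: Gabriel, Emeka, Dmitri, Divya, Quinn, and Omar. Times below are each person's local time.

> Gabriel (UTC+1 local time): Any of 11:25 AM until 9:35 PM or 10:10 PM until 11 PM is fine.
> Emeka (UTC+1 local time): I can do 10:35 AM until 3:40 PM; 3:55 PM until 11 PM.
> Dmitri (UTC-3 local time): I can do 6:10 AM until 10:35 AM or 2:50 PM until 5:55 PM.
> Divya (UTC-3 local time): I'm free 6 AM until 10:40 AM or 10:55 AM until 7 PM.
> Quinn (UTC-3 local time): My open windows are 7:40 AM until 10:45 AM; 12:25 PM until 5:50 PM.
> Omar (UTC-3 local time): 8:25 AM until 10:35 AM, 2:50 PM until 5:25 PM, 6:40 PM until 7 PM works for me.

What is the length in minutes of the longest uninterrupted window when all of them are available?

Gabriel in UTC: 10:25-20:35, 21:10-22:00 (subtract 1h to convert from UTC+1).
Emeka in UTC: 09:35-14:40, 14:55-22:00 (subtract 1h to convert from UTC+1).
Dmitri in UTC: 09:10-13:35, 17:50-20:55 (add 3h to convert from UTC-3).
Divya in UTC: 09:00-13:40, 13:55-22:00 (add 3h to convert from UTC-3).
Quinn in UTC: 10:40-13:45, 15:25-20:50 (add 3h to convert from UTC-3).
Omar in UTC: 11:25-13:35, 17:50-20:25, 21:40-22:00 (add 3h to convert from UTC-3).
Gabriel ∩ Emeka: 10:25-14:40, 14:55-20:35, 21:10-22:00.
Gabriel ∩ Emeka ∩ Dmitri: 10:25-13:35, 17:50-20:35.
Gabriel ∩ Emeka ∩ Dmitri ∩ Divya: 10:25-13:35, 17:50-20:35.
Gabriel ∩ Emeka ∩ Dmitri ∩ Divya ∩ Quinn: 10:40-13:35, 17:50-20:35.
Gabriel ∩ Emeka ∩ Dmitri ∩ Divya ∩ Quinn ∩ Omar: 11:25-13:35, 17:50-20:25.
Those are the intersection windows.
The longest is 17:50-20:25 at 155 minutes.

155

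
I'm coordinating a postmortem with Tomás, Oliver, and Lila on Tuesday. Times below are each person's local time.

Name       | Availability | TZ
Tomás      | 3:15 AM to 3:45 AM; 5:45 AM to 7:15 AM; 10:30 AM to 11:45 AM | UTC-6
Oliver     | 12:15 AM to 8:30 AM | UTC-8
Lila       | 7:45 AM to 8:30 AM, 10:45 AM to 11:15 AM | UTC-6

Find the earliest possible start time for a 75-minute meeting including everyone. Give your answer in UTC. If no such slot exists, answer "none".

Tomás in UTC: 09:15-09:45, 11:45-13:15, 16:30-17:45 (add 6h to convert from UTC-6).
Oliver in UTC: 08:15-16:30 (add 8h to convert from UTC-8).
Lila in UTC: 13:45-14:30, 16:45-17:15 (add 6h to convert from UTC-6).
Tomás ∩ Oliver: 09:15-09:45, 11:45-13:15.
Tomás ∩ Oliver ∩ Lila: ∅.
There is no time when everyone is free.
No common window is at least 75 minutes long.

none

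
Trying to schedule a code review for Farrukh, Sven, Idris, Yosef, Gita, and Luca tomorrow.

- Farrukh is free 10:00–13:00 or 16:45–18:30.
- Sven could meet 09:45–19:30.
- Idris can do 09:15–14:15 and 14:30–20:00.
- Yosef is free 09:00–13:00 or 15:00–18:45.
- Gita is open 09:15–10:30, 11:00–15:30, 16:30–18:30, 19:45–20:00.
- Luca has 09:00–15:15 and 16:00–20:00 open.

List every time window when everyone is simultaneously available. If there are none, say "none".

Farrukh ∩ Sven: 10:00-13:00, 16:45-18:30.
Farrukh ∩ Sven ∩ Idris: 10:00-13:00, 16:45-18:30.
Farrukh ∩ Sven ∩ Idris ∩ Yosef: 10:00-13:00, 16:45-18:30.
Farrukh ∩ Sven ∩ Idris ∩ Yosef ∩ Gita: 10:00-10:30, 11:00-13:00, 16:45-18:30.
Farrukh ∩ Sven ∩ Idris ∩ Yosef ∩ Gita ∩ Luca: 10:00-10:30, 11:00-13:00, 16:45-18:30.

10:00-10:30, 11:00-13:00, 16:45-18:30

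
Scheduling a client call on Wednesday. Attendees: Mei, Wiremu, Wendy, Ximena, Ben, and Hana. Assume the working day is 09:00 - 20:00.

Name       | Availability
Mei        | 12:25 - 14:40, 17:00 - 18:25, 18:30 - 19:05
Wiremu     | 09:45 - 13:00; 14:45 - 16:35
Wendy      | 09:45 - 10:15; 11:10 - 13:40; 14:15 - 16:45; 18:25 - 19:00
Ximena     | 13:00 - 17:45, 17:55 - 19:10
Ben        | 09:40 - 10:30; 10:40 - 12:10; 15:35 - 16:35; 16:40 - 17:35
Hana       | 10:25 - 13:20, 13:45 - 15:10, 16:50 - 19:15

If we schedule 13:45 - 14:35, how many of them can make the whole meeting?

3

Mei, Ximena, and Hana can make the full 13:45-14:35 slot — that's 3.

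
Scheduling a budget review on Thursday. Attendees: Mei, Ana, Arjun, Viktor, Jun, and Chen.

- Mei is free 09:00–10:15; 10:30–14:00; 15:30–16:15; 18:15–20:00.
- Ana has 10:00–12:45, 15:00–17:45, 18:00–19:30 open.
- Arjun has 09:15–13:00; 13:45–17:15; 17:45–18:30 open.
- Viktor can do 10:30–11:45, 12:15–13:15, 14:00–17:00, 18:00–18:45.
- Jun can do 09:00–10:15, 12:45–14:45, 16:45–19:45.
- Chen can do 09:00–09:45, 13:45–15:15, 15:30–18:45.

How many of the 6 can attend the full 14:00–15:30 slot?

2

Arjun and Viktor can make the full 14:00-15:30 slot — that's 2.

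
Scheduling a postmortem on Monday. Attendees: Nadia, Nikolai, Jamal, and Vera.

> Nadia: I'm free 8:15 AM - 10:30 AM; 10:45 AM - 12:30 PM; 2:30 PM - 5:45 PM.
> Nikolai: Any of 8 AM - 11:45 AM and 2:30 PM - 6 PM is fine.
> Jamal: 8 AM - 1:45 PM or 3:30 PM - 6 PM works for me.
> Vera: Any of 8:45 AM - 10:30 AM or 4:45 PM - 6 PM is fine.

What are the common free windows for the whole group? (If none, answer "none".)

Nadia ∩ Nikolai: 08:15-10:30, 10:45-11:45, 14:30-17:45.
Nadia ∩ Nikolai ∩ Jamal: 08:15-10:30, 10:45-11:45, 15:30-17:45.
Nadia ∩ Nikolai ∩ Jamal ∩ Vera: 08:45-10:30, 16:45-17:45.

08:45-10:30, 16:45-17:45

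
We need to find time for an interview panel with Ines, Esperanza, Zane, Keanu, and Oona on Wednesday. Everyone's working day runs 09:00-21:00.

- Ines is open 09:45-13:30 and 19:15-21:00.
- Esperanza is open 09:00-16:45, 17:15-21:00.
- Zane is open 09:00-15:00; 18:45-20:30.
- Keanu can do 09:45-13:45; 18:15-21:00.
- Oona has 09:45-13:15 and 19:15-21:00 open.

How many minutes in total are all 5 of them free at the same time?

Ines ∩ Esperanza: 09:45-13:30, 19:15-21:00.
Ines ∩ Esperanza ∩ Zane: 09:45-13:30, 19:15-20:30.
Ines ∩ Esperanza ∩ Zane ∩ Keanu: 09:45-13:30, 19:15-20:30.
Ines ∩ Esperanza ∩ Zane ∩ Keanu ∩ Oona: 09:45-13:15, 19:15-20:30.
So the common availability across everyone is 09:45-13:15, 19:15-20:30.
Summing the common windows: 210 + 75 = 285 minutes.

285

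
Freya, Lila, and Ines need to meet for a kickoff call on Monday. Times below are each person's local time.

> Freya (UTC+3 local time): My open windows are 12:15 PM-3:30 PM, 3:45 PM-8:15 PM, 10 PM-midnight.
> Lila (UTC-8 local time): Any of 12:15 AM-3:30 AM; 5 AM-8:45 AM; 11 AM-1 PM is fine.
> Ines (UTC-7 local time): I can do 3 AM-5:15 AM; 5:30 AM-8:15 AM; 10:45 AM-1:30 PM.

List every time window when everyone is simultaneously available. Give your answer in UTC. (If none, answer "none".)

Freya in UTC: 09:15-12:30, 12:45-17:15, 19:00-21:00 (subtract 3h to convert from UTC+3).
Lila in UTC: 08:15-11:30, 13:00-16:45, 19:00-21:00 (add 8h to convert from UTC-8).
Ines in UTC: 10:00-12:15, 12:30-15:15, 17:45-20:30 (add 7h to convert from UTC-7).
Freya ∩ Lila: 09:15-11:30, 13:00-16:45, 19:00-21:00.
Freya ∩ Lila ∩ Ines: 10:00-11:30, 13:00-15:15, 19:00-20:30.

10:00-11:30, 13:00-15:15, 19:00-20:30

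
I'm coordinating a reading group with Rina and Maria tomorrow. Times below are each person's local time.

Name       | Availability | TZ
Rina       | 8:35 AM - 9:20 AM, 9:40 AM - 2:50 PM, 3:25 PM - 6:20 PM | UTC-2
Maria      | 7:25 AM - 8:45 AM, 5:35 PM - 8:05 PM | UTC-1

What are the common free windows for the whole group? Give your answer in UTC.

18:35-20:20

Rina in UTC: 10:35-11:20, 11:40-16:50, 17:25-20:20 (add 2h to convert from UTC-2).
Maria in UTC: 08:25-09:45, 18:35-21:05 (add 1h to convert from UTC-1).
Rina ∩ Maria: 18:35-20:20.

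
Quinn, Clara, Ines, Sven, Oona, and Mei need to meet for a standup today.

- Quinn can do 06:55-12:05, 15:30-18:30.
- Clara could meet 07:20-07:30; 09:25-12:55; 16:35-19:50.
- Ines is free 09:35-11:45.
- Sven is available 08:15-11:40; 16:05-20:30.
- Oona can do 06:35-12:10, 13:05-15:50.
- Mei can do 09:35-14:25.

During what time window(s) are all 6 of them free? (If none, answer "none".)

Quinn ∩ Clara: 07:20-07:30, 09:25-12:05, 16:35-18:30.
Quinn ∩ Clara ∩ Ines: 09:35-11:45.
Quinn ∩ Clara ∩ Ines ∩ Sven: 09:35-11:40.
Quinn ∩ Clara ∩ Ines ∩ Sven ∩ Oona: 09:35-11:40.
Quinn ∩ Clara ∩ Ines ∩ Sven ∩ Oona ∩ Mei: 09:35-11:40.

09:35-11:40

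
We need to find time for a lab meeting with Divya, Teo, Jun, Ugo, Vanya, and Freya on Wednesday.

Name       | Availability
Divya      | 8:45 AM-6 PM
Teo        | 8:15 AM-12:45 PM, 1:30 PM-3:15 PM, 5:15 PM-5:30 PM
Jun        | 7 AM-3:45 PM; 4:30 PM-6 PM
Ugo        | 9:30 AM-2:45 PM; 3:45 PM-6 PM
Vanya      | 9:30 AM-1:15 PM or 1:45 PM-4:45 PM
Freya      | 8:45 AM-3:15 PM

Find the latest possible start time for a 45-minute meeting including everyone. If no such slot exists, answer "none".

Divya ∩ Teo: 08:45-12:45, 13:30-15:15, 17:15-17:30.
Divya ∩ Teo ∩ Jun: 08:45-12:45, 13:30-15:15, 17:15-17:30.
Divya ∩ Teo ∩ Jun ∩ Ugo: 09:30-12:45, 13:30-14:45, 17:15-17:30.
Divya ∩ Teo ∩ Jun ∩ Ugo ∩ Vanya: 09:30-12:45, 13:45-14:45.
Divya ∩ Teo ∩ Jun ∩ Ugo ∩ Vanya ∩ Freya: 09:30-12:45, 13:45-14:45.
The last common window of at least 45 minutes is 13:45-14:45; a 45-minute meeting can start as late as 14:00 and still end by 14:45.

14:00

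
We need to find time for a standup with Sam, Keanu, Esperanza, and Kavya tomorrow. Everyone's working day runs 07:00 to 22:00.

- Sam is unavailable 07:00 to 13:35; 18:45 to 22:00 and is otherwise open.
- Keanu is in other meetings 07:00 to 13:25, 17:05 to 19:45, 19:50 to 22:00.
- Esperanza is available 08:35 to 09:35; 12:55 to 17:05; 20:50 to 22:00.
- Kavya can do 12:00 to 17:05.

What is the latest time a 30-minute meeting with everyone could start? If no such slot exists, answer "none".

16:35

Sam free: 13:35-18:45 (invert busy blocks within the working day).
Keanu free: 13:25-17:05, 19:45-19:50 (invert busy blocks within the working day).
Esperanza free: 08:35-09:35, 12:55-17:05, 20:50-22:00.
Kavya free: 12:00-17:05.
Sam ∩ Keanu: 13:35-17:05.
Sam ∩ Keanu ∩ Esperanza: 13:35-17:05.
Sam ∩ Keanu ∩ Esperanza ∩ Kavya: 13:35-17:05.
Those are the intersection windows.
The last common window of at least 30 minutes is 13:35-17:05; a 30-minute meeting can start as late as 16:35 and still end by 17:05.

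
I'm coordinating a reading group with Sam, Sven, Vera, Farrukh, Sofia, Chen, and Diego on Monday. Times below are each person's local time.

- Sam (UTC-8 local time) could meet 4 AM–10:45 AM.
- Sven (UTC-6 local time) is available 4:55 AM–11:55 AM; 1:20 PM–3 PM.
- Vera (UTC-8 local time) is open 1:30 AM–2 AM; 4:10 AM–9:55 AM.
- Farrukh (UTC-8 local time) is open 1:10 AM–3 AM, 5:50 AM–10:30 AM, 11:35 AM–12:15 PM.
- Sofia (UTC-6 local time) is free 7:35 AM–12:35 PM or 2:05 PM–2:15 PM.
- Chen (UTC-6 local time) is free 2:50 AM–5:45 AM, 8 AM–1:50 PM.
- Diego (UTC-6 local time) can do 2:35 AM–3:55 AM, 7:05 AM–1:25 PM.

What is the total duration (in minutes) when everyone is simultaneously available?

Sam in UTC: 12:00-18:45 (add 8h to convert from UTC-8).
Sven in UTC: 10:55-17:55, 19:20-21:00 (add 6h to convert from UTC-6).
Vera in UTC: 09:30-10:00, 12:10-17:55 (add 8h to convert from UTC-8).
Farrukh in UTC: 09:10-11:00, 13:50-18:30, 19:35-20:15 (add 8h to convert from UTC-8).
Sofia in UTC: 13:35-18:35, 20:05-20:15 (add 6h to convert from UTC-6).
Chen in UTC: 08:50-11:45, 14:00-19:50 (add 6h to convert from UTC-6).
Diego in UTC: 08:35-09:55, 13:05-19:25 (add 6h to convert from UTC-6).
Sam ∩ Sven: 12:00-17:55.
Sam ∩ Sven ∩ Vera: 12:10-17:55.
Sam ∩ Sven ∩ Vera ∩ Farrukh: 13:50-17:55.
Sam ∩ Sven ∩ Vera ∩ Farrukh ∩ Sofia: 13:50-17:55.
Sam ∩ Sven ∩ Vera ∩ Farrukh ∩ Sofia ∩ Chen: 14:00-17:55.
Sam ∩ Sven ∩ Vera ∩ Farrukh ∩ Sofia ∩ Chen ∩ Diego: 14:00-17:55.
That's a single block of 235 minutes.

235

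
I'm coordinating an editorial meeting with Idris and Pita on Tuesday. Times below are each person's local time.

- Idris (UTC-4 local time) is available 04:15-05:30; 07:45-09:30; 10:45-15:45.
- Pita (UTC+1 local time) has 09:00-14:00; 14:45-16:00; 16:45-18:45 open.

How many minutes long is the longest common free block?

Idris in UTC: 08:15-09:30, 11:45-13:30, 14:45-19:45 (add 4h to convert from UTC-4).
Pita in UTC: 08:00-13:00, 13:45-15:00, 15:45-17:45 (subtract 1h to convert from UTC+1).
Idris ∩ Pita: 08:15-09:30, 11:45-13:00, 14:45-15:00, 15:45-17:45.
The longest is 15:45-17:45 at 120 minutes.

120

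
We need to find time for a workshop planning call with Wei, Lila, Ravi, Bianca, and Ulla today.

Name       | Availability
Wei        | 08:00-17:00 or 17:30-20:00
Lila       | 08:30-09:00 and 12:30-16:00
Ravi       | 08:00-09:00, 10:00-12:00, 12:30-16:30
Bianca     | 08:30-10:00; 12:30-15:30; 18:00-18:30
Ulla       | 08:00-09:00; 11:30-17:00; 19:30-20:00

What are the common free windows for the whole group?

08:30-09:00, 12:30-15:30

Wei ∩ Lila: 08:30-09:00, 12:30-16:00.
Wei ∩ Lila ∩ Ravi: 08:30-09:00, 12:30-16:00.
Wei ∩ Lila ∩ Ravi ∩ Bianca: 08:30-09:00, 12:30-15:30.
Wei ∩ Lila ∩ Ravi ∩ Bianca ∩ Ulla: 08:30-09:00, 12:30-15:30.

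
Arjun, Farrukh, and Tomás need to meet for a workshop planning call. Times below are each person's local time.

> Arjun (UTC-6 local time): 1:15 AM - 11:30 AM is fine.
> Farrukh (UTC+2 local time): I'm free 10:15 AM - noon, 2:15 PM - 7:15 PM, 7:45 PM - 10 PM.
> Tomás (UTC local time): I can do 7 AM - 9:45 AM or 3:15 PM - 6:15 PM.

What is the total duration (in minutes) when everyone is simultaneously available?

210

Arjun in UTC: 07:15-17:30 (add 6h to convert from UTC-6).
Farrukh in UTC: 08:15-10:00, 12:15-17:15, 17:45-20:00 (subtract 2h to convert from UTC+2).
Tomás in UTC: 07:00-09:45, 15:15-18:15.
Arjun ∩ Farrukh: 08:15-10:00, 12:15-17:15.
Arjun ∩ Farrukh ∩ Tomás: 08:15-09:45, 15:15-17:15.
Those are the intersection windows.
Summing the common windows: 90 + 120 = 210 minutes.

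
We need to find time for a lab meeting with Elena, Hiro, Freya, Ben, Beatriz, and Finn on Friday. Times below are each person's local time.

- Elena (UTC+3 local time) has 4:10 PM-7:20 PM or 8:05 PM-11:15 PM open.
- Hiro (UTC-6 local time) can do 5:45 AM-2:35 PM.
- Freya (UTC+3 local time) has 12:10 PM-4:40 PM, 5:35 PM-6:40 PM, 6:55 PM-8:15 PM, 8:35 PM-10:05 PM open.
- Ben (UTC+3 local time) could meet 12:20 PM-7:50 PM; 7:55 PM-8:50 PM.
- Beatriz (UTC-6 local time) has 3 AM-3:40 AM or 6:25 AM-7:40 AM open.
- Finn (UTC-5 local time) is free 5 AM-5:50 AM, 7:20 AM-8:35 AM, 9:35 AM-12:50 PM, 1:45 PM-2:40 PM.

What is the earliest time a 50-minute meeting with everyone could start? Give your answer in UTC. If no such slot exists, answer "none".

none

Elena in UTC: 13:10-16:20, 17:05-20:15 (subtract 3h to convert from UTC+3).
Hiro in UTC: 11:45-20:35 (add 6h to convert from UTC-6).
Freya in UTC: 09:10-13:40, 14:35-15:40, 15:55-17:15, 17:35-19:05 (subtract 3h to convert from UTC+3).
Ben in UTC: 09:20-16:50, 16:55-17:50 (subtract 3h to convert from UTC+3).
Beatriz in UTC: 09:00-09:40, 12:25-13:40 (add 6h to convert from UTC-6).
Finn in UTC: 10:00-10:50, 12:20-13:35, 14:35-17:50, 18:45-19:40 (add 5h to convert from UTC-5).
Elena ∩ Hiro: 13:10-16:20, 17:05-20:15.
Elena ∩ Hiro ∩ Freya: 13:10-13:40, 14:35-15:40, 15:55-16:20, 17:05-17:15, 17:35-19:05.
Elena ∩ Hiro ∩ Freya ∩ Ben: 13:10-13:40, 14:35-15:40, 15:55-16:20, 17:05-17:15, 17:35-17:50.
Elena ∩ Hiro ∩ Freya ∩ Ben ∩ Beatriz: 13:10-13:40.
Elena ∩ Hiro ∩ Freya ∩ Ben ∩ Beatriz ∩ Finn: 13:10-13:35.
So the common availability across everyone is 13:10-13:35.
No common window is at least 50 minutes long.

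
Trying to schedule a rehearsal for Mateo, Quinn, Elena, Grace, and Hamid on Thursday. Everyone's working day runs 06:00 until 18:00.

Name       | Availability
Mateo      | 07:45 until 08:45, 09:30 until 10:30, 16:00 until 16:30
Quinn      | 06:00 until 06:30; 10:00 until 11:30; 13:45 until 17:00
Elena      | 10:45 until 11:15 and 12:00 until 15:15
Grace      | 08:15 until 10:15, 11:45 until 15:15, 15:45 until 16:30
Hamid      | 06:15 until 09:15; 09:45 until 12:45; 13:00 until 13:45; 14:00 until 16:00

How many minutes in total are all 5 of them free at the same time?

0

Mateo ∩ Quinn: 10:00-10:30, 16:00-16:30.
Mateo ∩ Quinn ∩ Elena: ∅.
Mateo ∩ Quinn ∩ Elena ∩ Grace: ∅.
Mateo ∩ Quinn ∩ Elena ∩ Grace ∩ Hamid: ∅.
There is no time when everyone is free.
There is no common window, so the total is 0 minutes.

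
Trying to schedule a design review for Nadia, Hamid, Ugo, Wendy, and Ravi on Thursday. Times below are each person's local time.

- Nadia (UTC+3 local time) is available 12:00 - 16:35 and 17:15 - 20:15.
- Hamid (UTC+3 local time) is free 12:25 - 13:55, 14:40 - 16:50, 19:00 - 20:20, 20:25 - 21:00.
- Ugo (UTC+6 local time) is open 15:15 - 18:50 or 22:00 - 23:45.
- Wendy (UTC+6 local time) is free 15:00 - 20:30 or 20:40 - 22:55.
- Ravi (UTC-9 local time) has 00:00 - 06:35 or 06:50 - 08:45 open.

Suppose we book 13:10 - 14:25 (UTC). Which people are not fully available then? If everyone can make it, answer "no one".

Hamid, Nadia, Ugo

Nadia in UTC: 09:00-13:35, 14:15-17:15 (subtract 3h to convert from UTC+3).
Hamid in UTC: 09:25-10:55, 11:40-13:50, 16:00-17:20, 17:25-18:00 (subtract 3h to convert from UTC+3).
Ugo in UTC: 09:15-12:50, 16:00-17:45 (subtract 6h to convert from UTC+6).
Wendy in UTC: 09:00-14:30, 14:40-16:55 (subtract 6h to convert from UTC+6).
Ravi in UTC: 09:00-15:35, 15:50-17:45 (add 9h to convert from UTC-9).
Nadia: not fully free for 13:10-14:25. Hamid: not fully free for 13:10-14:25. Ugo: not fully free for 13:10-14:25. Wendy: free for 13:10-14:25. Ravi: free for 13:10-14:25.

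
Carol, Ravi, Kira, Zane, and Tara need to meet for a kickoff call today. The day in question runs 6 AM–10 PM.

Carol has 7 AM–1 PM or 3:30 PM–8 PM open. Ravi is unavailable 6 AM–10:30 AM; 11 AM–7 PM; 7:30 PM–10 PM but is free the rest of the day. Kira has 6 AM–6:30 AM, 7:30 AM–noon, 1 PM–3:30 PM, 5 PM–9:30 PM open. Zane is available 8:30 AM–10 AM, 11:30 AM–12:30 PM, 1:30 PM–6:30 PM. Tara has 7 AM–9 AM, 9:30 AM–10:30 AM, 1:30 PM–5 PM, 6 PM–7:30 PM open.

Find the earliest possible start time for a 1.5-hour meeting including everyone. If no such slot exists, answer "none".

Carol free: 07:00-13:00, 15:30-20:00.
Ravi free: 10:30-11:00, 19:00-19:30 (invert busy blocks within the working day).
Kira free: 06:00-06:30, 07:30-12:00, 13:00-15:30, 17:00-21:30.
Zane free: 08:30-10:00, 11:30-12:30, 13:30-18:30.
Tara free: 07:00-09:00, 09:30-10:30, 13:30-17:00, 18:00-19:30.
Carol ∩ Ravi: 10:30-11:00, 19:00-19:30.
Carol ∩ Ravi ∩ Kira: 10:30-11:00, 19:00-19:30.
Carol ∩ Ravi ∩ Kira ∩ Zane: ∅.
Carol ∩ Ravi ∩ Kira ∩ Zane ∩ Tara: ∅.
There is no time when everyone is free.
No common window is at least 90 minutes long.

none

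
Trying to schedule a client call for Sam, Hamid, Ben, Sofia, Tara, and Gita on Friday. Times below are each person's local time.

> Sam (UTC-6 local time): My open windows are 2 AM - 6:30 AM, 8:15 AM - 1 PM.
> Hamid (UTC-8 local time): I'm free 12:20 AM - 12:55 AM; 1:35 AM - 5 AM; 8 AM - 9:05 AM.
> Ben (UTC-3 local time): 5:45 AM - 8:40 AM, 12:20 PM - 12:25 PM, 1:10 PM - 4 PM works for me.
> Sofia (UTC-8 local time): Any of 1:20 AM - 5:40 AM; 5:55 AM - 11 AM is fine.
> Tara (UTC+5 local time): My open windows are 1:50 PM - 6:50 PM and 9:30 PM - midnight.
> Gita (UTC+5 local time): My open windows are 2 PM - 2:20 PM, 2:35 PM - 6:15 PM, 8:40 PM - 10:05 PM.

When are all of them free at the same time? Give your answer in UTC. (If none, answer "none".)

Sam in UTC: 08:00-12:30, 14:15-19:00 (add 6h to convert from UTC-6).
Hamid in UTC: 08:20-08:55, 09:35-13:00, 16:00-17:05 (add 8h to convert from UTC-8).
Ben in UTC: 08:45-11:40, 15:20-15:25, 16:10-19:00 (add 3h to convert from UTC-3).
Sofia in UTC: 09:20-13:40, 13:55-19:00 (add 8h to convert from UTC-8).
Tara in UTC: 08:50-13:50, 16:30-19:00 (subtract 5h to convert from UTC+5).
Gita in UTC: 09:00-09:20, 09:35-13:15, 15:40-17:05 (subtract 5h to convert from UTC+5).
Sam ∩ Hamid: 08:20-08:55, 09:35-12:30, 16:00-17:05.
Sam ∩ Hamid ∩ Ben: 08:45-08:55, 09:35-11:40, 16:10-17:05.
Sam ∩ Hamid ∩ Ben ∩ Sofia: 09:35-11:40, 16:10-17:05.
Sam ∩ Hamid ∩ Ben ∩ Sofia ∩ Tara: 09:35-11:40, 16:30-17:05.
Sam ∩ Hamid ∩ Ben ∩ Sofia ∩ Tara ∩ Gita: 09:35-11:40, 16:30-17:05.
So the common availability across everyone is 09:35-11:40, 16:30-17:05.

09:35-11:40, 16:30-17:05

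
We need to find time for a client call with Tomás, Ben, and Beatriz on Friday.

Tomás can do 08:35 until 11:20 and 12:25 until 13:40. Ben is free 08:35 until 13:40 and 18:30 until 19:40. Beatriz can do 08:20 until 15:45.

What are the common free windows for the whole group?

08:35-11:20, 12:25-13:40

Tomás ∩ Ben: 08:35-11:20, 12:25-13:40.
Tomás ∩ Ben ∩ Beatriz: 08:35-11:20, 12:25-13:40.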